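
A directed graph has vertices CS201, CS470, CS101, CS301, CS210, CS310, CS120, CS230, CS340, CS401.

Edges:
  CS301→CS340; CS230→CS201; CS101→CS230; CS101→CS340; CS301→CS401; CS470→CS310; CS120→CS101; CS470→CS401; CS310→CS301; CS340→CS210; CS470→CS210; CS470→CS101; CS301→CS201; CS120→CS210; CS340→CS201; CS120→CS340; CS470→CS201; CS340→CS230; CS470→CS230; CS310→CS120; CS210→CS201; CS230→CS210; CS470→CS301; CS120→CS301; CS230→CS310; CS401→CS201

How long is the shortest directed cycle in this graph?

For each vertex v, BFS finds the shortest path from v back to v.
The shortest such closed walk is CS310 → CS120 → CS101 → CS230 → CS310, length 4.

4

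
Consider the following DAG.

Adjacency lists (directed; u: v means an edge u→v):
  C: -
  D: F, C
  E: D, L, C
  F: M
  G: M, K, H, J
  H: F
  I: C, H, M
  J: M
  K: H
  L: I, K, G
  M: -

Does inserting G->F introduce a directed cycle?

No

Adding G→F creates a cycle iff F can already reach G.
Explore from F: no path reaches G. The graph stays acyclic.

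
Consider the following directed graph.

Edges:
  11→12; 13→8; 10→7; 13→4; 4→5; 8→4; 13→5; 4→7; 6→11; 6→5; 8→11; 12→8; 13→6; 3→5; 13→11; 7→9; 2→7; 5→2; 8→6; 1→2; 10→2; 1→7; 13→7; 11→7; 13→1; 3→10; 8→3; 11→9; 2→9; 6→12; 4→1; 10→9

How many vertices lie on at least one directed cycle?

4

A vertex is on a directed cycle iff it belongs to a strongly connected component of size ≥ 2 (or has a self-loop).
The vertices on cycles are {6, 8, 11, 12} — 4 in total.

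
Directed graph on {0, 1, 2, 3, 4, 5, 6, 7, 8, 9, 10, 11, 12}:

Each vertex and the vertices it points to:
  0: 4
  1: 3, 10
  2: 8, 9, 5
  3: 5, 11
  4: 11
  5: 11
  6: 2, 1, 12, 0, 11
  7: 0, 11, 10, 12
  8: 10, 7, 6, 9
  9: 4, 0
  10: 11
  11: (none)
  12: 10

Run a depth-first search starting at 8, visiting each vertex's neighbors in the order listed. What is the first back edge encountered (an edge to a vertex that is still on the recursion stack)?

DFS from 8 (visiting each vertex's neighbors in the order listed); mark gray on enter, black on exit:
8 gray
  10 gray
    11 gray
    11 black
  10 black
  7 gray
    0 gray
      4 gray
        4→11: 11 black — skip
      4 black
    0 black
    7→11: 11 black — skip
    7→10: 10 black — skip
    12 gray
      12→10: 10 black — skip
    12 black
  7 black
  6 gray
    2 gray
      2→8: 8 is gray → back edge
First back edge: 2 → 8.

2->8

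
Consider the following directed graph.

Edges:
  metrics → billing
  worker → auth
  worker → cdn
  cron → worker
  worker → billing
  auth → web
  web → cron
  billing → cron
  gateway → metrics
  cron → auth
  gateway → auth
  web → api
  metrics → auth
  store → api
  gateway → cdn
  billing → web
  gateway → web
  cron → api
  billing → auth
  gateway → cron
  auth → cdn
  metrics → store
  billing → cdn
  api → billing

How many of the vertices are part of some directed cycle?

6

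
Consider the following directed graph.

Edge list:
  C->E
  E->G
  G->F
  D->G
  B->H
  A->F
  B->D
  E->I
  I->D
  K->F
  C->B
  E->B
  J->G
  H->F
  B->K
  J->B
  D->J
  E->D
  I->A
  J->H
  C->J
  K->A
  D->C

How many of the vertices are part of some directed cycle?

A vertex is on a directed cycle iff it belongs to a strongly connected component of size ≥ 2 (or has a self-loop).
The vertices on cycles are {B, C, D, E, I, J} — 6 in total.

6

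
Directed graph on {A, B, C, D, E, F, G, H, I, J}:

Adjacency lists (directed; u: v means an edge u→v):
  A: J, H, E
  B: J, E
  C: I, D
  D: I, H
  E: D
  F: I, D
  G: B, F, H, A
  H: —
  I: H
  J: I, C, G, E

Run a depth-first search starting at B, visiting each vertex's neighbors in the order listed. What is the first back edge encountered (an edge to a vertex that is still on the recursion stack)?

G→B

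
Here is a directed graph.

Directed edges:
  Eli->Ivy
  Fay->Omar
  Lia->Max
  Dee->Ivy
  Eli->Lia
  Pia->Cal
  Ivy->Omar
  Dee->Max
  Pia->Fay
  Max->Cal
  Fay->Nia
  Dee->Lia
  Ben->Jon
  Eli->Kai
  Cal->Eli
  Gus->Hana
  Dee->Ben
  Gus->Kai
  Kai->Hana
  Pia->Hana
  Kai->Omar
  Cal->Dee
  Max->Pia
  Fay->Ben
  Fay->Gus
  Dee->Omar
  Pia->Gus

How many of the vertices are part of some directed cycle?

6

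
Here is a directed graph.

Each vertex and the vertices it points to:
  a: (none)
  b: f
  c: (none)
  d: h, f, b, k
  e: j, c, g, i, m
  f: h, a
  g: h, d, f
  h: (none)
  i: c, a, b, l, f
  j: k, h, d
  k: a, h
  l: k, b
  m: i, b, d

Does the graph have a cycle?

DFS with white/gray/black marking, starting from f:
f gray
  h gray
  h black
  a gray
  a black
f black
b gray
  b→f: f black — skip
b black
c gray
c black
d gray
  d→h: h black — skip
  d→f: f black — skip
  d→b: b black — skip
  k gray
    k→a: a black — skip
    k→h: h black — skip
  k black
d black
e gray
  j gray
    j→k: k black — skip
    j→h: h black — skip
    j→d: d black — skip
  j black
  e→c: c black — skip
  g gray
    g→h: h black — skip
    g→d: d black — skip
    g→f: f black — skip
  g black
  i gray
    i→c: c black — skip
    i→a: a black — skip
    i→b: b black — skip
    l gray
      l→k: k black — skip
      l→b: b black — skip
    l black
    i→f: f black — skip
  i black
  m gray
    m→i: i black — skip
    m→b: b black — skip
    m→d: d black — skip
  m black
e black
Every edge goes to a white or black vertex — no back edge, so the graph is acyclic.

No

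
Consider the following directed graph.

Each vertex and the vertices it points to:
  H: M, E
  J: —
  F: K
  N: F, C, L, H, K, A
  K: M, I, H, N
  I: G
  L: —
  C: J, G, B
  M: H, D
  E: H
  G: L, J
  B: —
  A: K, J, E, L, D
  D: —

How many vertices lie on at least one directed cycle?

A vertex is on a directed cycle iff it belongs to a strongly connected component of size ≥ 2 (or has a self-loop).
The vertices on cycles are {A, E, F, H, K, M, N} — 7 in total.

7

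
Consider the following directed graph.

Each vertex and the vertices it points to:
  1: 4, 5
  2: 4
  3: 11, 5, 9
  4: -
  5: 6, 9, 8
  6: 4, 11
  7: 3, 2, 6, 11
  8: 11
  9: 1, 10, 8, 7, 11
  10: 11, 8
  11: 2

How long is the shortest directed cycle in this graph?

For each vertex v, BFS finds the shortest path from v back to v.
The shortest such closed walk is 9 → 1 → 5 → 9, length 3.

3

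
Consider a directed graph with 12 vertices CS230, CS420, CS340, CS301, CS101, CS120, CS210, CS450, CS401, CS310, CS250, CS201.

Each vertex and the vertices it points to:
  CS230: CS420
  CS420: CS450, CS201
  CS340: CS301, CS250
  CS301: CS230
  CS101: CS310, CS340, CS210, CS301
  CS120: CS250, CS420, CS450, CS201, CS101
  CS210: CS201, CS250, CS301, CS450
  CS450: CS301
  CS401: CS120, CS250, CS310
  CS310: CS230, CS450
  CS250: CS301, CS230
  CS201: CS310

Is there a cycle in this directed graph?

DFS with white/gray/black marking, starting from CS201:
CS201 gray
  CS310 gray
    CS230 gray
      CS420 gray
        CS450 gray
          CS301 gray
            CS301→CS230: CS230 is gray → back edge
Back edge found, so a cycle exists: CS230 → CS420 → CS450 → CS301 → CS230.

Yes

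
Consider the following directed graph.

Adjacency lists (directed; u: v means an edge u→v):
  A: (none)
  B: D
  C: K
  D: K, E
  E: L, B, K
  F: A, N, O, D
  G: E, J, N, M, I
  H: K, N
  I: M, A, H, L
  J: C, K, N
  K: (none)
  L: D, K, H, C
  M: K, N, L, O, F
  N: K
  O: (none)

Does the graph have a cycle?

DFS with white/gray/black marking, starting from L:
L gray
  D gray
    K gray
    K black
    E gray
      E→L: L is gray → back edge
Back edge found, so a cycle exists: L → D → E → L.

Yes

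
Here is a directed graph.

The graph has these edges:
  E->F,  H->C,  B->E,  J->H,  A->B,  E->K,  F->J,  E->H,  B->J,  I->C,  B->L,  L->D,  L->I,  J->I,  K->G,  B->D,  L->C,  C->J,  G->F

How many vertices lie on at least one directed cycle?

4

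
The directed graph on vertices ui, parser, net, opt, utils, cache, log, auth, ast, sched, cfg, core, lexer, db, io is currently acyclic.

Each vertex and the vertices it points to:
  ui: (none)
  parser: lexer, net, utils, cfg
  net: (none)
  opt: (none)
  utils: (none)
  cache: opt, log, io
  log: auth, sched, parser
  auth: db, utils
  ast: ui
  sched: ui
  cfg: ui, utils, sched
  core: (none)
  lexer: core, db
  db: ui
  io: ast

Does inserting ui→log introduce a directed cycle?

Yes

Adding ui→log creates a cycle iff log can already reach ui.
Path from log: log → sched → ui.
So log → … → ui → log is a cycle.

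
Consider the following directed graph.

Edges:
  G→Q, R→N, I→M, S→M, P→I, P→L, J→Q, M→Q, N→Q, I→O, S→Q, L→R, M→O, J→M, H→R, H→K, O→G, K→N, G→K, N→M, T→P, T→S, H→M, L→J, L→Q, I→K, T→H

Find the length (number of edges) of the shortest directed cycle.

5

For each vertex v, BFS finds the shortest path from v back to v.
The shortest such closed walk is O → G → K → N → M → O, length 5.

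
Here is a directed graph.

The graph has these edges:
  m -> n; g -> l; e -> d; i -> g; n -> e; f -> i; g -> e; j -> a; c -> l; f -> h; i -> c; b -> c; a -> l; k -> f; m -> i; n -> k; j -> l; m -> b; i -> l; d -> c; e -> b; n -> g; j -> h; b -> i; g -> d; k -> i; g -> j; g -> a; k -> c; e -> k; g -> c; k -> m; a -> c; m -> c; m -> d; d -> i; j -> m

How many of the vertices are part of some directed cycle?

A vertex is on a directed cycle iff it belongs to a strongly connected component of size ≥ 2 (or has a self-loop).
The vertices on cycles are {b, d, e, f, g, i, j, k, m, n} — 10 in total.

10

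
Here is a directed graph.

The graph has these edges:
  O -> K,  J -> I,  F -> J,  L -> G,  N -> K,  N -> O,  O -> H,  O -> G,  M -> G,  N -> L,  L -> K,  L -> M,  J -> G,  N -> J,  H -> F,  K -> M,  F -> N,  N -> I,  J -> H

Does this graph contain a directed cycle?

DFS with white/gray/black marking, starting from F:
F gray
  N gray
    I gray
    I black
    J gray
      H gray
        H→F: F is gray → back edge
Back edge found, so a cycle exists: F → N → J → H → F.

Yes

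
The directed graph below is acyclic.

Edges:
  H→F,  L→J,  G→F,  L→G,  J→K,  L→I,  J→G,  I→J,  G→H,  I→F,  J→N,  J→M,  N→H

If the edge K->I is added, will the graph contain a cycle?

Adding K→I creates a cycle iff I can already reach K.
Path from I: I → J → K.
So I → … → K → I is a cycle.

Yes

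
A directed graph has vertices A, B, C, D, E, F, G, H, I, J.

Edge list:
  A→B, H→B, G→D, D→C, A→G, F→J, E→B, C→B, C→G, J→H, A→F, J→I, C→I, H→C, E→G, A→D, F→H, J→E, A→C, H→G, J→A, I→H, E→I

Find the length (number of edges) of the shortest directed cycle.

3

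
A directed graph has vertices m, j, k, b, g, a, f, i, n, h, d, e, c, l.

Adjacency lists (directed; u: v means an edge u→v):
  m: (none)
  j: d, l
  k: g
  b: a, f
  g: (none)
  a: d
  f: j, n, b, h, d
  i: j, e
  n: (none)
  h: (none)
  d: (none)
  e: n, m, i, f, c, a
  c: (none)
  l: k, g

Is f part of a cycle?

f is on a cycle iff f can reach itself via ≥1 edge.
f → b → f — yes.

Yes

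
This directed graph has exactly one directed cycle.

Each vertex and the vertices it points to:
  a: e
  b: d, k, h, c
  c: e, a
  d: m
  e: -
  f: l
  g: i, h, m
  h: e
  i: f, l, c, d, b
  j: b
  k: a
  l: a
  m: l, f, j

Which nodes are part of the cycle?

b, d, j, m

DFS with gray/black marking from m:
m gray
  l gray
    a gray
      e gray
      e black
    a black
  l black
  f gray
    f→l: l black — skip
  f black
  j gray
    b gray
      d gray
        d→m: m is gray → back edge
Back edge closes the cycle m → j → b → d → m; its vertices are {b, d, j, m}.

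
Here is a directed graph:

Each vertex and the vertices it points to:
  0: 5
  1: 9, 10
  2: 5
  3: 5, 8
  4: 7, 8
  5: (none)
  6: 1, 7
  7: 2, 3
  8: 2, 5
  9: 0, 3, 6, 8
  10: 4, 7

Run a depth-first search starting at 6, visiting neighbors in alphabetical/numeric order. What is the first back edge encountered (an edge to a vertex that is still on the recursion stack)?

DFS from 6 (visiting neighbors in alphabetical/numeric order); mark gray on enter, black on exit:
6 gray
  1 gray
    9 gray
      0 gray
        5 gray
        5 black
      0 black
      3 gray
        3→5: 5 black — skip
        8 gray
          2 gray
            2→5: 5 black — skip
          2 black
          8→5: 5 black — skip
        8 black
      3 black
      9→6: 6 is gray → back edge
First back edge: 9 → 6.

9->6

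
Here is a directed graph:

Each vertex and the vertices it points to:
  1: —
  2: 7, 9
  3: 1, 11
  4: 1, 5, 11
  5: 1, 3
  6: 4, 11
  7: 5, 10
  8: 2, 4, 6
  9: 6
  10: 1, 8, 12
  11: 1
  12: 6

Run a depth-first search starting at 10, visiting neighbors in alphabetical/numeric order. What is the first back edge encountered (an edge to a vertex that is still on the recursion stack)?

DFS from 10 (visiting neighbors in alphabetical/numeric order); mark gray on enter, black on exit:
10 gray
  1 gray
  1 black
  8 gray
    2 gray
      7 gray
        5 gray
          5→1: 1 black — skip
          3 gray
            3→1: 1 black — skip
            11 gray
              11→1: 1 black — skip
            11 black
          3 black
        5 black
        7→10: 10 is gray → back edge
First back edge: 7 → 10.

7->10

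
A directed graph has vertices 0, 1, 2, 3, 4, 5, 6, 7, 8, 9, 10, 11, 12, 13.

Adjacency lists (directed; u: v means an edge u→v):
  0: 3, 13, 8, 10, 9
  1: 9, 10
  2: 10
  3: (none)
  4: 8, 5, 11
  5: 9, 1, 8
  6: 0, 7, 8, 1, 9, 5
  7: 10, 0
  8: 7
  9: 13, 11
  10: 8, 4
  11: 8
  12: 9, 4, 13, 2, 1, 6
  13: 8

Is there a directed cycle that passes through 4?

4 is on a cycle iff 4 can reach itself via ≥1 edge.
4 → 8 → 7 → 10 → 4 — yes.

Yes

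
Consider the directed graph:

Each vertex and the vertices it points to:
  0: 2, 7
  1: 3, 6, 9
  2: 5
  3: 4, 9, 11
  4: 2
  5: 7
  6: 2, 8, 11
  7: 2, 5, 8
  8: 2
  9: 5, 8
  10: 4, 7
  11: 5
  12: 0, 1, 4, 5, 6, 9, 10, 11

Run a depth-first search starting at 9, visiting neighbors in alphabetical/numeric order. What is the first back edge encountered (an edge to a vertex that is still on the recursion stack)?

2->5

DFS from 9 (visiting neighbors in alphabetical/numeric order); mark gray on enter, black on exit:
9 gray
  5 gray
    7 gray
      2 gray
        2→5: 5 is gray → back edge
First back edge: 2 → 5.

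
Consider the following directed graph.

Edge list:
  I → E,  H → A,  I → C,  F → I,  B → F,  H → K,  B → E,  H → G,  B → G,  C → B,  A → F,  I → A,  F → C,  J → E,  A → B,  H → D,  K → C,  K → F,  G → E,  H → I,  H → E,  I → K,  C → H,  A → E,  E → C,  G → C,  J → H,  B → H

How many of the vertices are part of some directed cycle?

9

A vertex is on a directed cycle iff it belongs to a strongly connected component of size ≥ 2 (or has a self-loop).
The vertices on cycles are {A, B, C, E, F, G, H, I, K} — 9 in total.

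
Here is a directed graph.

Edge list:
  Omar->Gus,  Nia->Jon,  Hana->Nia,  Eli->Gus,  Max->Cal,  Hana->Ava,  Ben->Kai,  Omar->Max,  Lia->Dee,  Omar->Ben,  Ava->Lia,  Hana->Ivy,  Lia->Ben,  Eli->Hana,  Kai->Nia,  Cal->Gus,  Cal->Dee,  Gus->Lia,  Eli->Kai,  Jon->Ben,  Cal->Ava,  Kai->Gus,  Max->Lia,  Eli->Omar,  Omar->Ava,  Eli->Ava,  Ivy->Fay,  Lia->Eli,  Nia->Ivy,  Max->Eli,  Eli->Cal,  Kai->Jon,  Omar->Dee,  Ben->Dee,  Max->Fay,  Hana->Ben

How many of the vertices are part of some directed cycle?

A vertex is on a directed cycle iff it belongs to a strongly connected component of size ≥ 2 (or has a self-loop).
The vertices on cycles are {Ava, Ben, Cal, Eli, Gus, Jon, Kai, Lia, Max, Nia, Hana, Omar} — 12 in total.

12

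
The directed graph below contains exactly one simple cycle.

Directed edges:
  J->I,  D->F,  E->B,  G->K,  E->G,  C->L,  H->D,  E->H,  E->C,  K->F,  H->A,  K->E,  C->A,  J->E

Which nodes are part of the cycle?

DFS with gray/black marking from E:
E gray
  B gray
  B black
  G gray
    K gray
      F gray
      F black
      K→E: E is gray → back edge
Back edge closes the cycle E → G → K → E; its vertices are {E, G, K}.

E, G, K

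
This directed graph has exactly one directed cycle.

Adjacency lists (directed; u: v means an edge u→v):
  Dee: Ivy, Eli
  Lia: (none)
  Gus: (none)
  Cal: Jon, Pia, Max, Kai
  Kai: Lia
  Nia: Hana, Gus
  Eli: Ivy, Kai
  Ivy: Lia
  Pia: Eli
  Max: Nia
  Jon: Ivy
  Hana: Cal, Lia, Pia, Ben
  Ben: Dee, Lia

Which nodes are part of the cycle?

Cal, Max, Nia, Hana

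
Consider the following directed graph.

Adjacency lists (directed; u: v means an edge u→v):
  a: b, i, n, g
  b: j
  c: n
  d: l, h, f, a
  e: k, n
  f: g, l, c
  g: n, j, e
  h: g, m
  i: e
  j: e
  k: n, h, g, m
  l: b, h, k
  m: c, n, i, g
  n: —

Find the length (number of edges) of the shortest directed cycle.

3

For each vertex v, BFS finds the shortest path from v back to v.
The shortest such closed walk is k → g → e → k, length 3.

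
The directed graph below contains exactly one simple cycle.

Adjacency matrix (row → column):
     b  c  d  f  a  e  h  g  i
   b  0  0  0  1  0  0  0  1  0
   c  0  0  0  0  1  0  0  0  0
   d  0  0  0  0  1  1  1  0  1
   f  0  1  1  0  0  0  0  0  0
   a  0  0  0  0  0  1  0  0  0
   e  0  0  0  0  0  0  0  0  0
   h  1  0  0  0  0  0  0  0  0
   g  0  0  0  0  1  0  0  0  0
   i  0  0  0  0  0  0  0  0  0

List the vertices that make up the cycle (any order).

b, d, f, h

DFS with gray/black marking from b:
b gray
  g gray
    a gray
      e gray
      e black
    a black
  g black
  f gray
    d gray
      h gray
        h→b: b is gray → back edge
Back edge closes the cycle b → f → d → h → b; its vertices are {b, d, f, h}.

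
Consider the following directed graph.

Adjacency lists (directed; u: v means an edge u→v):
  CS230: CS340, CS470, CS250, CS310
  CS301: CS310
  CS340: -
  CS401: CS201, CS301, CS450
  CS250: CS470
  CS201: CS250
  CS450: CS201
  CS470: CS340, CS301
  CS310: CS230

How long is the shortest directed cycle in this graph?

For each vertex v, BFS finds the shortest path from v back to v.
The shortest such closed walk is CS310 → CS230 → CS310, length 2.

2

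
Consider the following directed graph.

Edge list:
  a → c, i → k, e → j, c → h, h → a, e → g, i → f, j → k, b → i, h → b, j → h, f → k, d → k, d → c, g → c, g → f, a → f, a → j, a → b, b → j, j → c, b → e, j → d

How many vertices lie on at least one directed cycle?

8

A vertex is on a directed cycle iff it belongs to a strongly connected component of size ≥ 2 (or has a self-loop).
The vertices on cycles are {a, b, c, d, e, g, h, j} — 8 in total.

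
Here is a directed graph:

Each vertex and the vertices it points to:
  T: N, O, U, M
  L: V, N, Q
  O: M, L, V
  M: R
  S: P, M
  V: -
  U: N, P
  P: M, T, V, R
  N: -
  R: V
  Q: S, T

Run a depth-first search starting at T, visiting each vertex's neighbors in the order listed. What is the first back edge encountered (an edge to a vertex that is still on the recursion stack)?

P→T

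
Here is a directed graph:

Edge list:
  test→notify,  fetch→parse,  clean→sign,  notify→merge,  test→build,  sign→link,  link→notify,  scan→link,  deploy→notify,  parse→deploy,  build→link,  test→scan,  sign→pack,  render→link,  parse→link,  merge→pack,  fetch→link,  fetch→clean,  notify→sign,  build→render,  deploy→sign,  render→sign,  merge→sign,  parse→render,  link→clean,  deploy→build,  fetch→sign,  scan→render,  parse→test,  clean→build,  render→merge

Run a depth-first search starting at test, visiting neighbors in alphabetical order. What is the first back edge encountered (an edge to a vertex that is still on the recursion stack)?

DFS from test (visiting neighbors in alphabetical order); mark gray on enter, black on exit:
test gray
  build gray
    link gray
      clean gray
        clean→build: build is gray → back edge
First back edge: clean → build.

clean→build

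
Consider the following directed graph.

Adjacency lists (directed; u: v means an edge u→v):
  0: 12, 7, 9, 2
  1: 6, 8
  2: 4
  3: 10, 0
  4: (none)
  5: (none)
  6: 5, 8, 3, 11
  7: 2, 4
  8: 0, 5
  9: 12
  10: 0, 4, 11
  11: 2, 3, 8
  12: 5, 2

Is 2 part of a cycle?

2 lies on a cycle iff there is a path from 2 back to itself.
Exploring from 2, it never reaches itself; equivalently, its strongly connected component is a singleton.

No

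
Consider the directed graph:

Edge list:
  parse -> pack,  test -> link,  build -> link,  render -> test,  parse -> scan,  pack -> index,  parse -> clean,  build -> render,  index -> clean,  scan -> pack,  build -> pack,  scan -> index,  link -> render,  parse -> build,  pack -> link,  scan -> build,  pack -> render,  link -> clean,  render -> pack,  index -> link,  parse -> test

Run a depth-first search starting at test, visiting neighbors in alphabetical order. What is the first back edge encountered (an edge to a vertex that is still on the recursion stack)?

index->link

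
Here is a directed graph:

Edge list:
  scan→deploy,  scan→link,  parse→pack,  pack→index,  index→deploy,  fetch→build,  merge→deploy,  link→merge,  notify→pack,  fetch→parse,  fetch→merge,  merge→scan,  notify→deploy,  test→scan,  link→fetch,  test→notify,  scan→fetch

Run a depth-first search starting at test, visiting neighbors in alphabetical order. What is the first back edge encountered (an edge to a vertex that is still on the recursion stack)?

DFS from test (visiting neighbors in alphabetical order); mark gray on enter, black on exit:
test gray
  notify gray
    deploy gray
    deploy black
    pack gray
      index gray
        index→deploy: deploy black — skip
      index black
    pack black
  notify black
  scan gray
    scan→deploy: deploy black — skip
    fetch gray
      build gray
      build black
      merge gray
        merge→deploy: deploy black — skip
        merge→scan: scan is gray → back edge
First back edge: merge → scan.

merge→scan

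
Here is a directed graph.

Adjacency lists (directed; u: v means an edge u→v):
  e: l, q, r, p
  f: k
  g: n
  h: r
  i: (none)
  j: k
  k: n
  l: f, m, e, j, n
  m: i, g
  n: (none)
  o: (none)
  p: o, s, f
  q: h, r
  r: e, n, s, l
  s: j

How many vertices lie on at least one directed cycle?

A vertex is on a directed cycle iff it belongs to a strongly connected component of size ≥ 2 (or has a self-loop).
The vertices on cycles are {e, h, l, q, r} — 5 in total.

5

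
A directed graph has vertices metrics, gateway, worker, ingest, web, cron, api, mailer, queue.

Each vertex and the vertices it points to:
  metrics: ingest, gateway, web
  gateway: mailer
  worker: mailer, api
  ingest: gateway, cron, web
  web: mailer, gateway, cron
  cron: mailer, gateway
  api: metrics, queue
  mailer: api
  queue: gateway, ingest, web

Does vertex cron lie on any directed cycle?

Yes

cron is on a cycle iff cron can reach itself via ≥1 edge.
cron → mailer → api → metrics → ingest → cron — yes.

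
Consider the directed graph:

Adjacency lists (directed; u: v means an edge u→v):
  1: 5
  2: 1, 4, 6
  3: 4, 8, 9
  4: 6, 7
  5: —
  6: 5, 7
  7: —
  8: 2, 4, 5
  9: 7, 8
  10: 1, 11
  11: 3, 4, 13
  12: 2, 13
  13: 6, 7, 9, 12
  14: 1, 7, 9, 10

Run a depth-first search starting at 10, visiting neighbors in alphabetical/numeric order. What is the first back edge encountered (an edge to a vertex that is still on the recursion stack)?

DFS from 10 (visiting neighbors in alphabetical/numeric order); mark gray on enter, black on exit:
10 gray
  1 gray
    5 gray
    5 black
  1 black
  11 gray
    3 gray
      4 gray
        6 gray
          6→5: 5 black — skip
          7 gray
          7 black
        6 black
        4→7: 7 black — skip
      4 black
      8 gray
        2 gray
          2→1: 1 black — skip
          2→4: 4 black — skip
          2→6: 6 black — skip
        2 black
        8→4: 4 black — skip
        8→5: 5 black — skip
      8 black
      9 gray
        9→7: 7 black — skip
        9→8: 8 black — skip
      9 black
    3 black
    11→4: 4 black — skip
    13 gray
      13→6: 6 black — skip
      13→7: 7 black — skip
      13→9: 9 black — skip
      12 gray
        12→2: 2 black — skip
        12→13: 13 is gray → back edge
First back edge: 12 → 13.

12->13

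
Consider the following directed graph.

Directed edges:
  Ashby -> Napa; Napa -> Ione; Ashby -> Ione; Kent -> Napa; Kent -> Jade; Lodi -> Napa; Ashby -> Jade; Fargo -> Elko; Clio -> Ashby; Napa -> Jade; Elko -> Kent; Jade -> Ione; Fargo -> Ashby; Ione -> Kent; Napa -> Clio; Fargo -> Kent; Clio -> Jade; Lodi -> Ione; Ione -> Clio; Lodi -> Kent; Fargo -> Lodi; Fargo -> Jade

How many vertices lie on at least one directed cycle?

6

A vertex is on a directed cycle iff it belongs to a strongly connected component of size ≥ 2 (or has a self-loop).
The vertices on cycles are {Clio, Ione, Jade, Kent, Napa, Ashby} — 6 in total.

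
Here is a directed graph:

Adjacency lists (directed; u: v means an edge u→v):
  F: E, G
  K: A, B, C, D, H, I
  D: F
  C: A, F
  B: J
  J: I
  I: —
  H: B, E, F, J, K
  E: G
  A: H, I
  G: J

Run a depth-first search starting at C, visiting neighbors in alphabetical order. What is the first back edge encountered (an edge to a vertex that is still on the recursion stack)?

K->A

DFS from C (visiting neighbors in alphabetical order); mark gray on enter, black on exit:
C gray
  A gray
    H gray
      B gray
        J gray
          I gray
          I black
        J black
      B black
      E gray
        G gray
          G→J: J black — skip
        G black
      E black
      F gray
        F→E: E black — skip
        F→G: G black — skip
      F black
      H→J: J black — skip
      K gray
        K→A: A is gray → back edge
First back edge: K → A.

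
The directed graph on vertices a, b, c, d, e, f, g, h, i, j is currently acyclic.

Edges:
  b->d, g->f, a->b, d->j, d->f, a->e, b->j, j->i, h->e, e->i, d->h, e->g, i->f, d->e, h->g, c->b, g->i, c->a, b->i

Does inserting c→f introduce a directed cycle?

No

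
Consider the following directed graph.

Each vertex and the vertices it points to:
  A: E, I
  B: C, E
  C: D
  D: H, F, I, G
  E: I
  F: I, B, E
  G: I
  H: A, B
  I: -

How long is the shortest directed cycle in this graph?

4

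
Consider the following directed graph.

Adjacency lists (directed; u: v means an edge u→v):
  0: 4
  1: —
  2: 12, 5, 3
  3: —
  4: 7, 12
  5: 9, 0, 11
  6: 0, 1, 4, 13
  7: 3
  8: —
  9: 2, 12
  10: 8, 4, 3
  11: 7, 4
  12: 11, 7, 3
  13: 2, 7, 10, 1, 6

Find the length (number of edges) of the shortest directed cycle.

For each vertex v, BFS finds the shortest path from v back to v.
The shortest such closed walk is 6 → 13 → 6, length 2.

2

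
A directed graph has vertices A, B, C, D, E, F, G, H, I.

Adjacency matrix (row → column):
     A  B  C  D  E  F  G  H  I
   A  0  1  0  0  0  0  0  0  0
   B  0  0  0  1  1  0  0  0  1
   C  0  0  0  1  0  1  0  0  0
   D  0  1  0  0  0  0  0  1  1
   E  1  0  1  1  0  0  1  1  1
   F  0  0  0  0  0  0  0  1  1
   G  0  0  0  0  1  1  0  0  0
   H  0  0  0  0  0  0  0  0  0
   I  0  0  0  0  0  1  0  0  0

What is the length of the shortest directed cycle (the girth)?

2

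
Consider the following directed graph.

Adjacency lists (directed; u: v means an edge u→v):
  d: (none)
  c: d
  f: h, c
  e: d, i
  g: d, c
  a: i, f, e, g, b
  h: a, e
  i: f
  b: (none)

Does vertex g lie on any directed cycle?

No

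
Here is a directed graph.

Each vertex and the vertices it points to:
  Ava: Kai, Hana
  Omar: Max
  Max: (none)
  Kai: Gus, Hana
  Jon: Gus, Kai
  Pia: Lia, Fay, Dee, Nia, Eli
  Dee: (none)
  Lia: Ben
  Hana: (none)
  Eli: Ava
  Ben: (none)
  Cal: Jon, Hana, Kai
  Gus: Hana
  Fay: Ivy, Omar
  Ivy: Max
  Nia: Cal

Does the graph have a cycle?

No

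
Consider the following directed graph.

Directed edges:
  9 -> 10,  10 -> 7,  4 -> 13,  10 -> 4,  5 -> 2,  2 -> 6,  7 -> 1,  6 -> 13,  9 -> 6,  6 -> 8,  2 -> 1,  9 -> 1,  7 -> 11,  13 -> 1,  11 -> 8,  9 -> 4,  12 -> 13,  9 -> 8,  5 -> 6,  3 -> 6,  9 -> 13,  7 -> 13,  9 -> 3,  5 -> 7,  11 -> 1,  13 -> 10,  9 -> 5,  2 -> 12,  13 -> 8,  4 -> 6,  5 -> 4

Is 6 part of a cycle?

6 is on a cycle iff 6 can reach itself via ≥1 edge.
6 → 13 → 10 → 4 → 6 — yes.

Yes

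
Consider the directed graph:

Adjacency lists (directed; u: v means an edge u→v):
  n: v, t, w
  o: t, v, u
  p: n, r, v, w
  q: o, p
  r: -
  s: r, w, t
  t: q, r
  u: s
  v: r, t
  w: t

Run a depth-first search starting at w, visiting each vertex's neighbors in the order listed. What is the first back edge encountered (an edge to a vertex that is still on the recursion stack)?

o→t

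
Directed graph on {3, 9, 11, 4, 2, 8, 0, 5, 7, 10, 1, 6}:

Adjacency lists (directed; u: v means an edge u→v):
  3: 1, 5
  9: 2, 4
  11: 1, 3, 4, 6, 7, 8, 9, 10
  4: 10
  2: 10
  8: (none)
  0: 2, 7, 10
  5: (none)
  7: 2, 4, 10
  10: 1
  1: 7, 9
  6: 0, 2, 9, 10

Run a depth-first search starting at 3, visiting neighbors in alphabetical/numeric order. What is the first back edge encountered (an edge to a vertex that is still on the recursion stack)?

10->1

DFS from 3 (visiting neighbors in alphabetical/numeric order); mark gray on enter, black on exit:
3 gray
  1 gray
    7 gray
      2 gray
        10 gray
          10→1: 1 is gray → back edge
First back edge: 10 → 1.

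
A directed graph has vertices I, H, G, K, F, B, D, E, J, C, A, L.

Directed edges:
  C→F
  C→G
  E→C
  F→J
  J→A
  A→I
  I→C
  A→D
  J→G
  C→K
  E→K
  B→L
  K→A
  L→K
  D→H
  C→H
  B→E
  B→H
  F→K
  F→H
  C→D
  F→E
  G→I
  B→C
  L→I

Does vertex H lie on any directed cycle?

No

H lies on a cycle iff there is a path from H back to itself.
Exploring from H, it never reaches itself; equivalently, its strongly connected component is a singleton.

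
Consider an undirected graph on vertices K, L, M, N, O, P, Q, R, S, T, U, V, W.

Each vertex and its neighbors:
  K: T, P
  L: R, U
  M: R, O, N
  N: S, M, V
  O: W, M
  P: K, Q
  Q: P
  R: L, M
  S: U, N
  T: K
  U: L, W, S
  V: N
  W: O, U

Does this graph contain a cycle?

Yes

DFS, tracking each vertex's parent; an edge to a visited non-parent vertex closes a cycle.
Start from P:
visit P (parent –)
  visit K (parent P)
    visit T (parent K)
      T–K: parent, skip
    K–P: parent, skip
  visit Q (parent P)
    Q–P: parent, skip
visit L (parent –)
  visit R (parent L)
    R–L: parent, skip
    visit M (parent R)
      M–R: parent, skip
      visit O (parent M)
        visit W (parent O)
          W–O: parent, skip
          visit U (parent W)
            U–L: L visited and ≠ parent → cycle
Cycle: L – R – M – O – W – U – L.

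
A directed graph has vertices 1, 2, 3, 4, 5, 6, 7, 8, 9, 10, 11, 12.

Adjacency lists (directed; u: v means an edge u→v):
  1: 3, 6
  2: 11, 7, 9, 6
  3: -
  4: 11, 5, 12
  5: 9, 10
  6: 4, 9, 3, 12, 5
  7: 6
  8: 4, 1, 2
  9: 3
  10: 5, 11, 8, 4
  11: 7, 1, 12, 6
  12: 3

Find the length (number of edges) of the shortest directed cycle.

2

For each vertex v, BFS finds the shortest path from v back to v.
The shortest such closed walk is 10 → 5 → 10, length 2.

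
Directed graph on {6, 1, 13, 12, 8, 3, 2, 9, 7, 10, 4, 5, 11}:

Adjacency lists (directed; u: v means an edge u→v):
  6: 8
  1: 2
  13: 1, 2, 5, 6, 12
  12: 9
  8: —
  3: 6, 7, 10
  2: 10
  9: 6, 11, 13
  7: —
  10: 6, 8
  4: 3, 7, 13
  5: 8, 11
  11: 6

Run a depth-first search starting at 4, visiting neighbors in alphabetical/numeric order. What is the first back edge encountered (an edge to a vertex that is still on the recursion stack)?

9->13

DFS from 4 (visiting neighbors in alphabetical/numeric order); mark gray on enter, black on exit:
4 gray
  3 gray
    6 gray
      8 gray
      8 black
    6 black
    7 gray
    7 black
    10 gray
      10→6: 6 black — skip
      10→8: 8 black — skip
    10 black
  3 black
  4→7: 7 black — skip
  13 gray
    1 gray
      2 gray
        2→10: 10 black — skip
      2 black
    1 black
    13→2: 2 black — skip
    5 gray
      5→8: 8 black — skip
      11 gray
        11→6: 6 black — skip
      11 black
    5 black
    13→6: 6 black — skip
    12 gray
      9 gray
        9→6: 6 black — skip
        9→11: 11 black — skip
        9→13: 13 is gray → back edge
First back edge: 9 → 13.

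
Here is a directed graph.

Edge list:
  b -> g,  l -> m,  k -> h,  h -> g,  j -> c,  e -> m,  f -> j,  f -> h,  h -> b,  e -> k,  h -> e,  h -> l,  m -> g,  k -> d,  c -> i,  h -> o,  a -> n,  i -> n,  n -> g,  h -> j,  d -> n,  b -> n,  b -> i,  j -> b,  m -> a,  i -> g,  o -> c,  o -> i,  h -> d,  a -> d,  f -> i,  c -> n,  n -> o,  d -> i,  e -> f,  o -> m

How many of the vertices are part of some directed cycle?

A vertex is on a directed cycle iff it belongs to a strongly connected component of size ≥ 2 (or has a self-loop).
The vertices on cycles are {a, c, d, e, f, h, i, k, m, n, o} — 11 in total.

11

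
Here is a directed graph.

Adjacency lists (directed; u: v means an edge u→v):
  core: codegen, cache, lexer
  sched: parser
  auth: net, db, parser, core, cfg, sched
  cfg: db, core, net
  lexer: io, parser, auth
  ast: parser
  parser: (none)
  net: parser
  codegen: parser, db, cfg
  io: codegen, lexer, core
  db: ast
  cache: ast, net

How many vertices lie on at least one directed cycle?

A vertex is on a directed cycle iff it belongs to a strongly connected component of size ≥ 2 (or has a self-loop).
The vertices on cycles are {io, cfg, auth, core, lexer, codegen} — 6 in total.

6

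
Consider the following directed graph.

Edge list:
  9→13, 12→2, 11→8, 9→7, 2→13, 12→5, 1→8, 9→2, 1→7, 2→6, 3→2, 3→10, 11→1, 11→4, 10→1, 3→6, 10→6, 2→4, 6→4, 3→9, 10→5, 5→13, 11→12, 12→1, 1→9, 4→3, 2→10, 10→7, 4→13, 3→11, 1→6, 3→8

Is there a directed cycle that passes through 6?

Yes

6 is on a cycle iff 6 can reach itself via ≥1 edge.
6 → 4 → 3 → 6 — yes.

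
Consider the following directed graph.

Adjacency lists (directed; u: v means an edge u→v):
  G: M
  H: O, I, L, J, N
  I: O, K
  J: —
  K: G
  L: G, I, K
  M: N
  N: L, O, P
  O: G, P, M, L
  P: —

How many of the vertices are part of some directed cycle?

A vertex is on a directed cycle iff it belongs to a strongly connected component of size ≥ 2 (or has a self-loop).
The vertices on cycles are {G, I, K, L, M, N, O} — 7 in total.

7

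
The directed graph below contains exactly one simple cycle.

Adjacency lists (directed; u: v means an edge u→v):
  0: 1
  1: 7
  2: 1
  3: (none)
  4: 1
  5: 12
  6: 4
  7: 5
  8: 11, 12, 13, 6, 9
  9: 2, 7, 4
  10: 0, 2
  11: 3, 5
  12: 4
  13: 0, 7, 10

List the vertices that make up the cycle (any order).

1, 4, 5, 7, 12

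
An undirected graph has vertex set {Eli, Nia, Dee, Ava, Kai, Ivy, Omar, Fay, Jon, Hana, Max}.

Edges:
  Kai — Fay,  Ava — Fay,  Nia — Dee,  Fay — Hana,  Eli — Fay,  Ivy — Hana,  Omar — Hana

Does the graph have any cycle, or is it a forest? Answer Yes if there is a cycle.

No

DFS, tracking each vertex's parent; an edge to a visited non-parent vertex closes a cycle.
Start from Max:
visit Max (parent –)
visit Eli (parent –)
  visit Fay (parent Eli)
    visit Hana (parent Fay)
      Hana–Fay: parent, skip
      visit Omar (parent Hana)
        Omar–Hana: parent, skip
      visit Ivy (parent Hana)
        Ivy–Hana: parent, skip
    Fay–Eli: parent, skip
    visit Ava (parent Fay)
      Ava–Fay: parent, skip
    visit Kai (parent Fay)
      Kai–Fay: parent, skip
visit Nia (parent –)
  visit Dee (parent Nia)
    Dee–Nia: parent, skip
visit Jon (parent –)
No non-parent visited neighbor found — the graph is a forest.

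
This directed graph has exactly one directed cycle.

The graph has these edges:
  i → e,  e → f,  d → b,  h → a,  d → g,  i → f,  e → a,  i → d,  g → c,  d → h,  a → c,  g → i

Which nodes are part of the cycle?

d, g, i

DFS with gray/black marking from i:
i gray
  d gray
    g gray
      c gray
      c black
      g→i: i is gray → back edge
Back edge closes the cycle i → d → g → i; its vertices are {d, g, i}.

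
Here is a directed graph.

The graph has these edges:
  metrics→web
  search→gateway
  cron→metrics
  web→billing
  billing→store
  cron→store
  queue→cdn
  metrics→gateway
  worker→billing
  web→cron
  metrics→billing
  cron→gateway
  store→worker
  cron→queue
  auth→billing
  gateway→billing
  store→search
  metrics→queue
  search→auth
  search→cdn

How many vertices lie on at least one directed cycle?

9

A vertex is on a directed cycle iff it belongs to a strongly connected component of size ≥ 2 (or has a self-loop).
The vertices on cycles are {web, auth, cron, store, search, worker, billing, gateway, metrics} — 9 in total.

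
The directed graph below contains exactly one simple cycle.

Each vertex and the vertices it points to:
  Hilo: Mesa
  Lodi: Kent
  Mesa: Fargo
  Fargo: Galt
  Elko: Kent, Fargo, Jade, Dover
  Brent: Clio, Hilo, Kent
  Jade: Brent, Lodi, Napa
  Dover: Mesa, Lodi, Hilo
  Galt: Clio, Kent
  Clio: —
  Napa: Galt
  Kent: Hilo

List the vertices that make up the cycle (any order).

DFS with gray/black marking from Mesa:
Mesa gray
  Fargo gray
    Galt gray
      Clio gray
      Clio black
      Kent gray
        Hilo gray
          Hilo→Mesa: Mesa is gray → back edge
Back edge closes the cycle Mesa → Fargo → Galt → Kent → Hilo → Mesa; its vertices are {Galt, Hilo, Kent, Mesa, Fargo}.

Galt, Hilo, Kent, Mesa, Fargo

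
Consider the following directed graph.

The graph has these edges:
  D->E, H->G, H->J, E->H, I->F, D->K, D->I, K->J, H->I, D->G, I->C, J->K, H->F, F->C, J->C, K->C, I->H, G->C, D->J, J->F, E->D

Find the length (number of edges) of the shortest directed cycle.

For each vertex v, BFS finds the shortest path from v back to v.
The shortest such closed walk is E → D → E, length 2.

2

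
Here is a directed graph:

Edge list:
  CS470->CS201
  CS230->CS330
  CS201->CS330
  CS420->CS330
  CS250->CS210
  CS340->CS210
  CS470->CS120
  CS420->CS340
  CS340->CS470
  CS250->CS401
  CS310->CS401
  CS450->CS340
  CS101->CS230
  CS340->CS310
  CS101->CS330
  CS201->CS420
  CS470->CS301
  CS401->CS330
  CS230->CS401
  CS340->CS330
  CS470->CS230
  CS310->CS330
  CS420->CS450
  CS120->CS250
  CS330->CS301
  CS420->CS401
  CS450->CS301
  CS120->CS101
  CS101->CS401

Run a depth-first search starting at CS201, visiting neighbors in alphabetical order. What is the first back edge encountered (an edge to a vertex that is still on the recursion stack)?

CS470->CS201

DFS from CS201 (visiting neighbors in alphabetical order); mark gray on enter, black on exit:
CS201 gray
  CS330 gray
    CS301 gray
    CS301 black
  CS330 black
  CS420 gray
    CS420→CS330: CS330 black — skip
    CS340 gray
      CS210 gray
      CS210 black
      CS310 gray
        CS310→CS330: CS330 black — skip
        CS401 gray
          CS401→CS330: CS330 black — skip
        CS401 black
      CS310 black
      CS340→CS330: CS330 black — skip
      CS470 gray
        CS120 gray
          CS101 gray
            CS230 gray
              CS230→CS330: CS330 black — skip
              CS230→CS401: CS401 black — skip
            CS230 black
            CS101→CS330: CS330 black — skip
            CS101→CS401: CS401 black — skip
          CS101 black
          CS250 gray
            CS250→CS210: CS210 black — skip
            CS250→CS401: CS401 black — skip
          CS250 black
        CS120 black
        CS470→CS201: CS201 is gray → back edge
First back edge: CS470 → CS201.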